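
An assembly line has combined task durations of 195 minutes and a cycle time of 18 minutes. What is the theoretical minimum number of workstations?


Formula: N_min = ceil(Sum of Task Times / Cycle Time)
N_min = ceil(195 min / 18 min) = ceil(10.8333)
N_min = 11 stations

11


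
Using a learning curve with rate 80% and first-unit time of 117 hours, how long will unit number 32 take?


Formula: T_n = T_1 * (learning_rate)^(log2(n)) where learning_rate = rate/100
Doublings = log2(32) = 5
T_n = 117 * 0.8^5
T_n = 117 * 0.3277 = 38.3 hours

38.3 hours


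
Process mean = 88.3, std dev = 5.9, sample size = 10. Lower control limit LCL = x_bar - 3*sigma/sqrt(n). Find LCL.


LCL = 88.3 - 3 * 5.9 / sqrt(10)

82.7


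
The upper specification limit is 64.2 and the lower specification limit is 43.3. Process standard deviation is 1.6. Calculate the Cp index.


Cp = (64.2 - 43.3) / (6 * 1.6)

2.18


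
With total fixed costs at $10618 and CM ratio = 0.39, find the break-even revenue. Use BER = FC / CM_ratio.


Formula: BER = Fixed Costs / Contribution Margin Ratio
BER = $10618 / 0.39
BER = $27225.64 (to the nearest cent)

$27225.64


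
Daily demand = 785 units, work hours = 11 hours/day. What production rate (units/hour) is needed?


Formula: Production Rate = Daily Demand / Available Hours
Rate = 785 units/day / 11 hours/day
Rate = 71.4 units/hour

71.4 units/hour


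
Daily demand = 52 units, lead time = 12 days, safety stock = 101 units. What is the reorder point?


Formula: ROP = (Daily Demand * Lead Time) + Safety Stock
Demand during lead time = 52 * 12 = 624 units
ROP = 624 + 101 = 725 units

725 units


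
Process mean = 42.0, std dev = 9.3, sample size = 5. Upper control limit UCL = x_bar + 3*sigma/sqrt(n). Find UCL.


UCL = 42.0 + 3 * 9.3 / sqrt(5)

54.48


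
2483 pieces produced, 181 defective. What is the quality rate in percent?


Formula: Quality Rate = Good Pieces / Total Pieces * 100
Good pieces = 2483 - 181 = 2302
QR = 2302 / 2483 * 100 = 92.7%

92.7%


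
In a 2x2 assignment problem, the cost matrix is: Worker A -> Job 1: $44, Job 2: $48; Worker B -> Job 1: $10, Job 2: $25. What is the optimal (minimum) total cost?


Option 1: A->1 + B->2 = $44 + $25 = $69
Option 2: A->2 + B->1 = $48 + $10 = $58
Min cost = min($69, $58) = $58

$58


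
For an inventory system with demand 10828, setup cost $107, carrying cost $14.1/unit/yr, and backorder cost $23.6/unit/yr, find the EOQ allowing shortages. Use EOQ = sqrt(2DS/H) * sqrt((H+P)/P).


Formula: EOQ* = sqrt(2DS/H) * sqrt((H+P)/P)
Base EOQ = sqrt(2*10828*107/14.1) = 405.39 units
Correction = sqrt((14.1+23.6)/23.6) = 1.26391
EOQ* = 405.39 * 1.26391 = 512.4 units

512.4 units


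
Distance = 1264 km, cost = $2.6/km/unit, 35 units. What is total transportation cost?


TC = dist * cost * units = 1264 * 2.6 * 35 = $115024.00

$115024.00


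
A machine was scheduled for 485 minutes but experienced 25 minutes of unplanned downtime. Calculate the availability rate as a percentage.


Formula: Availability = (Planned Time - Downtime) / Planned Time * 100
Uptime = 485 - 25 = 460 min
Availability = 460 / 485 * 100 = 94.8%

94.8%


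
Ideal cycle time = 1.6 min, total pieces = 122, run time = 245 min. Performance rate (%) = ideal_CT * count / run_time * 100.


Formula: Performance = (Ideal CT * Total Count) / Run Time * 100
Ideal output time = 1.6 * 122 = 195.2 min
Performance = 195.2 / 245 * 100 = 79.7%

79.7%


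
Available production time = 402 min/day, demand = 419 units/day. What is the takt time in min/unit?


Formula: Takt Time = Available Production Time / Customer Demand
Takt = 402 min/day / 419 units/day
Takt = 0.96 min/unit

0.96 min/unit


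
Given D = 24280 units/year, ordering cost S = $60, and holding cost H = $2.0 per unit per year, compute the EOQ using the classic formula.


Formula: EOQ = sqrt(2 * D * S / H)
Numerator: 2 * 24280 * 60 = 2913600
2DS/H = 2913600 / 2.0 = 1456800.0
EOQ = sqrt(1456800.0) = 1207.0 units

1207.0 units


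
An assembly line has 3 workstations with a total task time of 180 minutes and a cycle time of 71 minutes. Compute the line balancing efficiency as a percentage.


Formula: Efficiency = Sum of Task Times / (N_stations * CT) * 100
Total station capacity = 3 stations * 71 min = 213 min
Efficiency = 180 / 213 * 100 = 84.5%

84.5%


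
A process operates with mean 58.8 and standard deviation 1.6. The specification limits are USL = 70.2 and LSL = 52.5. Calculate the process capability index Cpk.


Cpu = (70.2 - 58.8) / (3 * 1.6) = 2.38
Cpl = (58.8 - 52.5) / (3 * 1.6) = 1.31
Cpk = min(2.38, 1.31) = 1.31

1.31


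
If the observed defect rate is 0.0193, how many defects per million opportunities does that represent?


DPMO = defect_rate * 1000000 = 0.0193 * 1000000

19300


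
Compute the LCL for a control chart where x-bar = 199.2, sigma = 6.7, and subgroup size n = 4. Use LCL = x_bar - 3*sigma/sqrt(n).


LCL = 199.2 - 3 * 6.7 / sqrt(4)

189.15


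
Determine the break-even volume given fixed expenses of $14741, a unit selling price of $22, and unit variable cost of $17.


Formula: BEQ = Fixed Costs / (Price - Variable Cost)
Contribution margin = $22 - $17 = $5/unit
BEQ = ceil($14741 / $5/unit) = ceil(2948.2) = 2949 units

2949 units


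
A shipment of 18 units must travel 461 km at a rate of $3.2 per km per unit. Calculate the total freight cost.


TC = dist * cost * units = 461 * 3.2 * 18 = $26553.60

$26553.60


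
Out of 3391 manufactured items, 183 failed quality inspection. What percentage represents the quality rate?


Formula: Quality Rate = Good Pieces / Total Pieces * 100
Good pieces = 3391 - 183 = 3208
QR = 3208 / 3391 * 100 = 94.6%

94.6%


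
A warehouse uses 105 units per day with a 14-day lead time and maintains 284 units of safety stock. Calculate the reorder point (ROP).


Formula: ROP = (Daily Demand * Lead Time) + Safety Stock
Demand during lead time = 105 * 14 = 1470 units
ROP = 1470 + 284 = 1754 units

1754 units


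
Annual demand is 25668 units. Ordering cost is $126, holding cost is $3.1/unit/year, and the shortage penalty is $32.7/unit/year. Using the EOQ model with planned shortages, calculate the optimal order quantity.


Formula: EOQ* = sqrt(2DS/H) * sqrt((H+P)/P)
Base EOQ = sqrt(2*25668*126/3.1) = 1444.49 units
Correction = sqrt((3.1+32.7)/32.7) = 1.04633
EOQ* = 1444.49 * 1.04633 = 1511.4 units

1511.4 units


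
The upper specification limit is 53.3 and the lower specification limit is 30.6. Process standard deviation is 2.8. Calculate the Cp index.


Cp = (53.3 - 30.6) / (6 * 2.8)

1.35


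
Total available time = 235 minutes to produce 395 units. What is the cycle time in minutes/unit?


Formula: CT = Available Time / Number of Units
CT = 235 min / 395 units
CT = 0.59 min/unit

0.59 min/unit


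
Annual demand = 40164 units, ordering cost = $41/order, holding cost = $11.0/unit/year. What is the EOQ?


Formula: EOQ = sqrt(2 * D * S / H)
Numerator: 2 * 40164 * 41 = 3293448
2DS/H = 3293448 / 11.0 = 299404.4
EOQ = sqrt(299404.4) = 547.2 units

547.2 units


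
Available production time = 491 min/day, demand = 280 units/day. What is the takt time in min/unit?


Formula: Takt Time = Available Production Time / Customer Demand
Takt = 491 min/day / 280 units/day
Takt = 1.75 min/unit

1.75 min/unit


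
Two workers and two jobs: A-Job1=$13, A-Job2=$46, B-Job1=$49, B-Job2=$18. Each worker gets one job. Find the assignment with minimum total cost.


Option 1: A->1 + B->2 = $13 + $18 = $31
Option 2: A->2 + B->1 = $46 + $49 = $95
Min cost = min($31, $95) = $31

$31


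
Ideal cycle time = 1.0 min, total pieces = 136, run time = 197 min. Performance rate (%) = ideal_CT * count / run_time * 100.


Formula: Performance = (Ideal CT * Total Count) / Run Time * 100
Ideal output time = 1.0 * 136 = 136.0 min
Performance = 136.0 / 197 * 100 = 69.0%

69.0%


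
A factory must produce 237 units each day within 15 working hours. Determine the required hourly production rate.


Formula: Production Rate = Daily Demand / Available Hours
Rate = 237 units/day / 15 hours/day
Rate = 15.8 units/hour

15.8 units/hour


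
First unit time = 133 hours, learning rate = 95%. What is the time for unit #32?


Formula: T_n = T_1 * (learning_rate)^(log2(n)) where learning_rate = rate/100
Doublings = log2(32) = 5
T_n = 133 * 0.95^5
T_n = 133 * 0.7738 = 102.9 hours

102.9 hours


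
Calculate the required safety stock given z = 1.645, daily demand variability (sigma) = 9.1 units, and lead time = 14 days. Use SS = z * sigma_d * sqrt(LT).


Formula: SS = z * sigma_d * sqrt(LT)
sqrt(LT) = sqrt(14) = 3.7417
SS = 1.645 * 9.1 * 3.7417
SS = 56.0 units

56.0 units


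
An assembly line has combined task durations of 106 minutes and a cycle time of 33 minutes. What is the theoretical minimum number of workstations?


Formula: N_min = ceil(Sum of Task Times / Cycle Time)
N_min = ceil(106 min / 33 min) = ceil(3.2121)
N_min = 4 stations

4


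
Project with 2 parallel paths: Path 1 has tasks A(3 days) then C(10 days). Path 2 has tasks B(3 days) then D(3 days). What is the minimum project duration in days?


Path 1 = 3 + 10 = 13 days
Path 2 = 3 + 3 = 6 days
Duration = max(13, 6) = 13 days

13 days


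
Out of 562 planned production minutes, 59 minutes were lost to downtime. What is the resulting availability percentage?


Formula: Availability = (Planned Time - Downtime) / Planned Time * 100
Uptime = 562 - 59 = 503 min
Availability = 503 / 562 * 100 = 89.5%

89.5%


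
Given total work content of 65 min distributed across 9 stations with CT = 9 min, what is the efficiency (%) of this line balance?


Formula: Efficiency = Sum of Task Times / (N_stations * CT) * 100
Total station capacity = 9 stations * 9 min = 81 min
Efficiency = 65 / 81 * 100 = 80.2%

80.2%


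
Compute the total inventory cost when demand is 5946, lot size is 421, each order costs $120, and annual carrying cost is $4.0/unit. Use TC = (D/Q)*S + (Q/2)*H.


TC = 5946/421 * 120 + 421/2 * 4.0

$2536.82


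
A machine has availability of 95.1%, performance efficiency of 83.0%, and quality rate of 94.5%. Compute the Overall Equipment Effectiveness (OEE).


Formula: OEE = Availability * Performance * Quality / 10000
A * P = 95.1% * 83.0% / 100 = 78.93%
OEE = 78.93% * 94.5% / 100 = 74.6%

74.6%


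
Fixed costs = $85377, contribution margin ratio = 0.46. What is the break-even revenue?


Formula: BER = Fixed Costs / Contribution Margin Ratio
BER = $85377 / 0.46
BER = $185602.17 (to the nearest cent)

$185602.17


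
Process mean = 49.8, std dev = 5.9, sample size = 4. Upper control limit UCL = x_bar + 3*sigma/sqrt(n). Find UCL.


UCL = 49.8 + 3 * 5.9 / sqrt(4)

58.65


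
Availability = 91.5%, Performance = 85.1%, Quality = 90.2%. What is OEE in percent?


Formula: OEE = Availability * Performance * Quality / 10000
A * P = 91.5% * 85.1% / 100 = 77.87%
OEE = 77.87% * 90.2% / 100 = 70.2%

70.2%


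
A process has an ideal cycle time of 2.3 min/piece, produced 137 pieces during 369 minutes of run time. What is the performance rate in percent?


Formula: Performance = (Ideal CT * Total Count) / Run Time * 100
Ideal output time = 2.3 * 137 = 315.1 min
Performance = 315.1 / 369 * 100 = 85.4%

85.4%


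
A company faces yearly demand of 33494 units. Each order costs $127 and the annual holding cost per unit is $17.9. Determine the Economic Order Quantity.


Formula: EOQ = sqrt(2 * D * S / H)
Numerator: 2 * 33494 * 127 = 8507476
2DS/H = 8507476 / 17.9 = 475278.0
EOQ = sqrt(475278.0) = 689.4 units

689.4 units


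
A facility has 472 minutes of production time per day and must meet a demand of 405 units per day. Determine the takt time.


Formula: Takt Time = Available Production Time / Customer Demand
Takt = 472 min/day / 405 units/day
Takt = 1.17 min/unit

1.17 min/unit


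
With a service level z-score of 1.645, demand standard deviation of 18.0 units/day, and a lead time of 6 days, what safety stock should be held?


Formula: SS = z * sigma_d * sqrt(LT)
sqrt(LT) = sqrt(6) = 2.4495
SS = 1.645 * 18.0 * 2.4495
SS = 72.5 units

72.5 units


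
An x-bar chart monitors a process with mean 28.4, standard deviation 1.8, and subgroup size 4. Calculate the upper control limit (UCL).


UCL = 28.4 + 3 * 1.8 / sqrt(4)

31.1


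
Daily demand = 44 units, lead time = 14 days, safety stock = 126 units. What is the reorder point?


Formula: ROP = (Daily Demand * Lead Time) + Safety Stock
Demand during lead time = 44 * 14 = 616 units
ROP = 616 + 126 = 742 units

742 units


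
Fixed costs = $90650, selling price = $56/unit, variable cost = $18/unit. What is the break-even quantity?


Formula: BEQ = Fixed Costs / (Price - Variable Cost)
Contribution margin = $56 - $18 = $38/unit
BEQ = ceil($90650 / $38/unit) = ceil(2385.53) = 2386 units

2386 units


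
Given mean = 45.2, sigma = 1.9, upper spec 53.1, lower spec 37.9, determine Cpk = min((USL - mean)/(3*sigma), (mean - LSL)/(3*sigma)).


Cpu = (53.1 - 45.2) / (3 * 1.9) = 1.39
Cpl = (45.2 - 37.9) / (3 * 1.9) = 1.28
Cpk = min(1.39, 1.28) = 1.28

1.28


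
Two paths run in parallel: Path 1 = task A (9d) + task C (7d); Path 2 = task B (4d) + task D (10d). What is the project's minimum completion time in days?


Path 1 = 9 + 7 = 16 days
Path 2 = 4 + 10 = 14 days
Duration = max(16, 14) = 16 days

16 days


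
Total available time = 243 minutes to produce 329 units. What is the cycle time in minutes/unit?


Formula: CT = Available Time / Number of Units
CT = 243 min / 329 units
CT = 0.74 min/unit

0.74 min/unit


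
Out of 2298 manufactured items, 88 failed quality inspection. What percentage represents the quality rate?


Formula: Quality Rate = Good Pieces / Total Pieces * 100
Good pieces = 2298 - 88 = 2210
QR = 2210 / 2298 * 100 = 96.2%

96.2%


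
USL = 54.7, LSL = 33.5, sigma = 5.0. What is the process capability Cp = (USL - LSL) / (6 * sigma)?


Cp = (54.7 - 33.5) / (6 * 5.0)

0.71


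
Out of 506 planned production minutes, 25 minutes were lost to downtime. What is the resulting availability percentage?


Formula: Availability = (Planned Time - Downtime) / Planned Time * 100
Uptime = 506 - 25 = 481 min
Availability = 481 / 506 * 100 = 95.1%

95.1%


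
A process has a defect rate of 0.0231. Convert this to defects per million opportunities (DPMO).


DPMO = defect_rate * 1000000 = 0.0231 * 1000000

23100


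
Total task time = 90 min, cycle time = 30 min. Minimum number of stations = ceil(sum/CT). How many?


Formula: N_min = ceil(Sum of Task Times / Cycle Time)
N_min = ceil(90 min / 30 min) = ceil(3.0)
N_min = 3 stations

3


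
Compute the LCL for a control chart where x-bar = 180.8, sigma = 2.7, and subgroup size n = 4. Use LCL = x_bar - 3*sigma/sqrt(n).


LCL = 180.8 - 3 * 2.7 / sqrt(4)

176.75


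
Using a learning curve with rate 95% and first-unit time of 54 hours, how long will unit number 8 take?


Formula: T_n = T_1 * (learning_rate)^(log2(n)) where learning_rate = rate/100
Doublings = log2(8) = 3
T_n = 54 * 0.95^3
T_n = 54 * 0.8574 = 46.3 hours

46.3 hours


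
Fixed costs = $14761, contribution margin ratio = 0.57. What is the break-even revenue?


Formula: BER = Fixed Costs / Contribution Margin Ratio
BER = $14761 / 0.57
BER = $25896.49 (to the nearest cent)

$25896.49


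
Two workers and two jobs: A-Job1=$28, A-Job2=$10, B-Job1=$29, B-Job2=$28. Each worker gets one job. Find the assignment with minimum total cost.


Option 1: A->1 + B->2 = $28 + $28 = $56
Option 2: A->2 + B->1 = $10 + $29 = $39
Min cost = min($56, $39) = $39

$39


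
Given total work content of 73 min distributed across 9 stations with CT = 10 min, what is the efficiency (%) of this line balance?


Formula: Efficiency = Sum of Task Times / (N_stations * CT) * 100
Total station capacity = 9 stations * 10 min = 90 min
Efficiency = 73 / 90 * 100 = 81.1%

81.1%


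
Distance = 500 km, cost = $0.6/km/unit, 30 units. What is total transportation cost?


TC = dist * cost * units = 500 * 0.6 * 30 = $9000.00

$9000.00


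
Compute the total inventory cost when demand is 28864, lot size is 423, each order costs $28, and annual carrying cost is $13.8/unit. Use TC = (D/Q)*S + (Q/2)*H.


TC = 28864/423 * 28 + 423/2 * 13.8

$4829.32


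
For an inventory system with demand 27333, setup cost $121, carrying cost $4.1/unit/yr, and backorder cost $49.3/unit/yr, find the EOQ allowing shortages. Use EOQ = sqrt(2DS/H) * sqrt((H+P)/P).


Formula: EOQ* = sqrt(2DS/H) * sqrt((H+P)/P)
Base EOQ = sqrt(2*27333*121/4.1) = 1270.16 units
Correction = sqrt((4.1+49.3)/49.3) = 1.04075
EOQ* = 1270.16 * 1.04075 = 1321.9 units

1321.9 units


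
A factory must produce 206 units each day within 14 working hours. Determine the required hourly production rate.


Formula: Production Rate = Daily Demand / Available Hours
Rate = 206 units/day / 14 hours/day
Rate = 14.7 units/hour

14.7 units/hour


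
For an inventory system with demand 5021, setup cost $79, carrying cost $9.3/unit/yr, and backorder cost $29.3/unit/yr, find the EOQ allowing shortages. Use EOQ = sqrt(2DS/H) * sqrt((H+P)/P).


Formula: EOQ* = sqrt(2DS/H) * sqrt((H+P)/P)
Base EOQ = sqrt(2*5021*79/9.3) = 292.07 units
Correction = sqrt((9.3+29.3)/29.3) = 1.14778
EOQ* = 292.07 * 1.14778 = 335.2 units

335.2 units


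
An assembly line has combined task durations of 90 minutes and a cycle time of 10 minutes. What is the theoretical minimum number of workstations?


Formula: N_min = ceil(Sum of Task Times / Cycle Time)
N_min = ceil(90 min / 10 min) = ceil(9.0)
N_min = 9 stations

9


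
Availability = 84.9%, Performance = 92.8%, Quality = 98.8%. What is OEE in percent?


Formula: OEE = Availability * Performance * Quality / 10000
A * P = 84.9% * 92.8% / 100 = 78.79%
OEE = 78.79% * 98.8% / 100 = 77.8%

77.8%


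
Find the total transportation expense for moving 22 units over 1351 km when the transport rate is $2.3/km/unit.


TC = dist * cost * units = 1351 * 2.3 * 22 = $68360.60

$68360.60


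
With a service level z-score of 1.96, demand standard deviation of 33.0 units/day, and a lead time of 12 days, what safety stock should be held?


Formula: SS = z * sigma_d * sqrt(LT)
sqrt(LT) = sqrt(12) = 3.4641
SS = 1.96 * 33.0 * 3.4641
SS = 224.1 units

224.1 units


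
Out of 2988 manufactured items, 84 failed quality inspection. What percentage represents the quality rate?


Formula: Quality Rate = Good Pieces / Total Pieces * 100
Good pieces = 2988 - 84 = 2904
QR = 2904 / 2988 * 100 = 97.2%

97.2%


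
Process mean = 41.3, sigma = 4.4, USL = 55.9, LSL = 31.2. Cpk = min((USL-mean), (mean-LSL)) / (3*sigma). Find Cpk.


Cpu = (55.9 - 41.3) / (3 * 4.4) = 1.11
Cpl = (41.3 - 31.2) / (3 * 4.4) = 0.77
Cpk = min(1.11, 0.77) = 0.77

0.77


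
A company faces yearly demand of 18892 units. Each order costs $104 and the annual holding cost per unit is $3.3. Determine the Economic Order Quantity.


Formula: EOQ = sqrt(2 * D * S / H)
Numerator: 2 * 18892 * 104 = 3929536
2DS/H = 3929536 / 3.3 = 1190768.5
EOQ = sqrt(1190768.5) = 1091.2 units

1091.2 units


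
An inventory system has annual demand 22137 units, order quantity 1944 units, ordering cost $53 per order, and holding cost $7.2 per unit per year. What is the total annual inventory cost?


TC = 22137/1944 * 53 + 1944/2 * 7.2

$7601.93


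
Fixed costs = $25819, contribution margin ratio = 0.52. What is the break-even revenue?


Formula: BER = Fixed Costs / Contribution Margin Ratio
BER = $25819 / 0.52
BER = $49651.92 (to the nearest cent)

$49651.92


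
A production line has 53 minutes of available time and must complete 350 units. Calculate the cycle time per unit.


Formula: CT = Available Time / Number of Units
CT = 53 min / 350 units
CT = 0.15 min/unit

0.15 min/unit


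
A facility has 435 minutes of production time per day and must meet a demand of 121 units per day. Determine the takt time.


Formula: Takt Time = Available Production Time / Customer Demand
Takt = 435 min/day / 121 units/day
Takt = 3.6 min/unit

3.6 min/unit


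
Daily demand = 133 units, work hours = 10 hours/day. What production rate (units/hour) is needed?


Formula: Production Rate = Daily Demand / Available Hours
Rate = 133 units/day / 10 hours/day
Rate = 13.3 units/hour

13.3 units/hour


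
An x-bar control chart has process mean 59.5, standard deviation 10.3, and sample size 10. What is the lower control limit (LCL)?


LCL = 59.5 - 3 * 10.3 / sqrt(10)

49.73


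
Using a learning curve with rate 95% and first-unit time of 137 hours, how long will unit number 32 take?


Formula: T_n = T_1 * (learning_rate)^(log2(n)) where learning_rate = rate/100
Doublings = log2(32) = 5
T_n = 137 * 0.95^5
T_n = 137 * 0.7738 = 106.0 hours

106.0 hours


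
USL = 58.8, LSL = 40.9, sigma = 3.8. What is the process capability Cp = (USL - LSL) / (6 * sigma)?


Cp = (58.8 - 40.9) / (6 * 3.8)

0.79


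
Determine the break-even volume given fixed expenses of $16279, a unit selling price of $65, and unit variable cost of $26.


Formula: BEQ = Fixed Costs / (Price - Variable Cost)
Contribution margin = $65 - $26 = $39/unit
BEQ = ceil($16279 / $39/unit) = ceil(417.41) = 418 units

418 units


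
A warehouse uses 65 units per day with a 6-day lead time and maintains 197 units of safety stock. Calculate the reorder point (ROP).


Formula: ROP = (Daily Demand * Lead Time) + Safety Stock
Demand during lead time = 65 * 6 = 390 units
ROP = 390 + 197 = 587 units

587 units


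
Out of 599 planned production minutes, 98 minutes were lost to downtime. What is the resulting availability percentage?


Formula: Availability = (Planned Time - Downtime) / Planned Time * 100
Uptime = 599 - 98 = 501 min
Availability = 501 / 599 * 100 = 83.6%

83.6%


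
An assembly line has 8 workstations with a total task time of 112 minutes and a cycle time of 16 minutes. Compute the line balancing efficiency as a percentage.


Formula: Efficiency = Sum of Task Times / (N_stations * CT) * 100
Total station capacity = 8 stations * 16 min = 128 min
Efficiency = 112 / 128 * 100 = 87.5%

87.5%


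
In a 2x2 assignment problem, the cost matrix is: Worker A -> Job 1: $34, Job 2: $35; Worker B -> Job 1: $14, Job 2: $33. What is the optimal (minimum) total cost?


Option 1: A->1 + B->2 = $34 + $33 = $67
Option 2: A->2 + B->1 = $35 + $14 = $49
Min cost = min($67, $49) = $49

$49


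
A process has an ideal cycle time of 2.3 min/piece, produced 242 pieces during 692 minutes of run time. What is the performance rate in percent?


Formula: Performance = (Ideal CT * Total Count) / Run Time * 100
Ideal output time = 2.3 * 242 = 556.6 min
Performance = 556.6 / 692 * 100 = 80.4%

80.4%


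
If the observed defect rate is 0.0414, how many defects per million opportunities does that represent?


DPMO = defect_rate * 1000000 = 0.0414 * 1000000

41400


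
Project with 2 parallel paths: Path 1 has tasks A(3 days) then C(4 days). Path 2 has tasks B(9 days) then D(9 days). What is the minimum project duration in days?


Path 1 = 3 + 4 = 7 days
Path 2 = 9 + 9 = 18 days
Duration = max(7, 18) = 18 days

18 days


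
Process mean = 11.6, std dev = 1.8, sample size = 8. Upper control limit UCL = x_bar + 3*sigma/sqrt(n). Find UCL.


UCL = 11.6 + 3 * 1.8 / sqrt(8)

13.51


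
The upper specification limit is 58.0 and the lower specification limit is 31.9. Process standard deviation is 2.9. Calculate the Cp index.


Cp = (58.0 - 31.9) / (6 * 2.9)

1.5


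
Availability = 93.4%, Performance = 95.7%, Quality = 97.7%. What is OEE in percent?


Formula: OEE = Availability * Performance * Quality / 10000
A * P = 93.4% * 95.7% / 100 = 89.38%
OEE = 89.38% * 97.7% / 100 = 87.3%

87.3%


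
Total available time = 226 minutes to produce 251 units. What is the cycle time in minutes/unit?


Formula: CT = Available Time / Number of Units
CT = 226 min / 251 units
CT = 0.9 min/unit

0.9 min/unit


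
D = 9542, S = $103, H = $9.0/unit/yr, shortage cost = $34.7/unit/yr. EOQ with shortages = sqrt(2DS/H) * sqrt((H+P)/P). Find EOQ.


Formula: EOQ* = sqrt(2DS/H) * sqrt((H+P)/P)
Base EOQ = sqrt(2*9542*103/9.0) = 467.34 units
Correction = sqrt((9.0+34.7)/34.7) = 1.12221
EOQ* = 467.34 * 1.12221 = 524.5 units

524.5 units


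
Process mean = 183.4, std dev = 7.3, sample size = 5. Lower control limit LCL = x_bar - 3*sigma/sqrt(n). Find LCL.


LCL = 183.4 - 3 * 7.3 / sqrt(5)

173.61


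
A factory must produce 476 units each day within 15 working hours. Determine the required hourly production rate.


Formula: Production Rate = Daily Demand / Available Hours
Rate = 476 units/day / 15 hours/day
Rate = 31.7 units/hour

31.7 units/hour


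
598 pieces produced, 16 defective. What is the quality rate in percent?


Formula: Quality Rate = Good Pieces / Total Pieces * 100
Good pieces = 598 - 16 = 582
QR = 582 / 598 * 100 = 97.3%

97.3%


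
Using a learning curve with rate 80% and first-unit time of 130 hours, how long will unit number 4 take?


Formula: T_n = T_1 * (learning_rate)^(log2(n)) where learning_rate = rate/100
Doublings = log2(4) = 2
T_n = 130 * 0.8^2
T_n = 130 * 0.64 = 83.2 hours

83.2 hours


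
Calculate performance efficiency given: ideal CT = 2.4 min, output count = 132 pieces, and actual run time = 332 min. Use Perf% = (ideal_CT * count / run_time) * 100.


Formula: Performance = (Ideal CT * Total Count) / Run Time * 100
Ideal output time = 2.4 * 132 = 316.8 min
Performance = 316.8 / 332 * 100 = 95.4%

95.4%


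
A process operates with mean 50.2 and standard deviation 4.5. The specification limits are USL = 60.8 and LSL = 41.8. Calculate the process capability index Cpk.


Cpu = (60.8 - 50.2) / (3 * 4.5) = 0.79
Cpl = (50.2 - 41.8) / (3 * 4.5) = 0.62
Cpk = min(0.79, 0.62) = 0.62

0.62


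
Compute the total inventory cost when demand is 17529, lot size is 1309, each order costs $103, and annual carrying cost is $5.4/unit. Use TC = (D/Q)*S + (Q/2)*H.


TC = 17529/1309 * 103 + 1309/2 * 5.4

$4913.59


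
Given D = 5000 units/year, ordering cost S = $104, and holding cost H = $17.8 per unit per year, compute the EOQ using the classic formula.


Formula: EOQ = sqrt(2 * D * S / H)
Numerator: 2 * 5000 * 104 = 1040000
2DS/H = 1040000 / 17.8 = 58427.0
EOQ = sqrt(58427.0) = 241.7 units

241.7 units


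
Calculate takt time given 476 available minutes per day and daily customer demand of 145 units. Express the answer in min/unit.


Formula: Takt Time = Available Production Time / Customer Demand
Takt = 476 min/day / 145 units/day
Takt = 3.28 min/unit

3.28 min/unit


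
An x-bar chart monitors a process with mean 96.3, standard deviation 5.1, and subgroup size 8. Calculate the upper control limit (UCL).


UCL = 96.3 + 3 * 5.1 / sqrt(8)

101.71


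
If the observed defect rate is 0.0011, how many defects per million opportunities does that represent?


DPMO = defect_rate * 1000000 = 0.0011 * 1000000

1100


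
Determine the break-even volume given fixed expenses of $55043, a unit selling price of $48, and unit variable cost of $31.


Formula: BEQ = Fixed Costs / (Price - Variable Cost)
Contribution margin = $48 - $31 = $17/unit
BEQ = ceil($55043 / $17/unit) = ceil(3237.82) = 3238 units

3238 units


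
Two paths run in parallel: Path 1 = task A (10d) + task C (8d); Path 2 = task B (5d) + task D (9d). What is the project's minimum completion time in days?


Path 1 = 10 + 8 = 18 days
Path 2 = 5 + 9 = 14 days
Duration = max(18, 14) = 18 days

18 days


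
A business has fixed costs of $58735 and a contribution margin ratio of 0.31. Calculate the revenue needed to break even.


Formula: BER = Fixed Costs / Contribution Margin Ratio
BER = $58735 / 0.31
BER = $189467.74 (to the nearest cent)

$189467.74


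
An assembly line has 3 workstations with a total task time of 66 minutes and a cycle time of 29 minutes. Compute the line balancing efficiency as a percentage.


Formula: Efficiency = Sum of Task Times / (N_stations * CT) * 100
Total station capacity = 3 stations * 29 min = 87 min
Efficiency = 66 / 87 * 100 = 75.9%

75.9%


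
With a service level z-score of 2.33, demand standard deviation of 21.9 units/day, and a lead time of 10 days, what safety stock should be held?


Formula: SS = z * sigma_d * sqrt(LT)
sqrt(LT) = sqrt(10) = 3.1623
SS = 2.33 * 21.9 * 3.1623
SS = 161.4 units

161.4 units


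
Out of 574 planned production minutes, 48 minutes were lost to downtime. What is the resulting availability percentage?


Formula: Availability = (Planned Time - Downtime) / Planned Time * 100
Uptime = 574 - 48 = 526 min
Availability = 526 / 574 * 100 = 91.6%

91.6%


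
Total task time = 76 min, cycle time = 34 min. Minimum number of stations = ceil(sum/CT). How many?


Formula: N_min = ceil(Sum of Task Times / Cycle Time)
N_min = ceil(76 min / 34 min) = ceil(2.2353)
N_min = 3 stations

3


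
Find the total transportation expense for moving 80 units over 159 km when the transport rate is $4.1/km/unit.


TC = dist * cost * units = 159 * 4.1 * 80 = $52152.00

$52152.00


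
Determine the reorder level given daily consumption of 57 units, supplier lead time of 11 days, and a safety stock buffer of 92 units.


Formula: ROP = (Daily Demand * Lead Time) + Safety Stock
Demand during lead time = 57 * 11 = 627 units
ROP = 627 + 92 = 719 units

719 units


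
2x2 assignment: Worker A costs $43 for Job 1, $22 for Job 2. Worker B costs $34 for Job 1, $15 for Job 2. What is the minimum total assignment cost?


Option 1: A->1 + B->2 = $43 + $15 = $58
Option 2: A->2 + B->1 = $22 + $34 = $56
Min cost = min($58, $56) = $56

$56


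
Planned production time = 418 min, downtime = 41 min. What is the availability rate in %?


Formula: Availability = (Planned Time - Downtime) / Planned Time * 100
Uptime = 418 - 41 = 377 min
Availability = 377 / 418 * 100 = 90.2%

90.2%


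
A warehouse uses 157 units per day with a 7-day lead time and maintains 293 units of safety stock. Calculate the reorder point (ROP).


Formula: ROP = (Daily Demand * Lead Time) + Safety Stock
Demand during lead time = 157 * 7 = 1099 units
ROP = 1099 + 293 = 1392 units

1392 units


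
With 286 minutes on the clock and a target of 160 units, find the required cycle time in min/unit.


Formula: CT = Available Time / Number of Units
CT = 286 min / 160 units
CT = 1.79 min/unit

1.79 min/unit


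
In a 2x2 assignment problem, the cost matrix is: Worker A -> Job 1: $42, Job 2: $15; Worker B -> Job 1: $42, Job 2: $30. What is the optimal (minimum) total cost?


Option 1: A->1 + B->2 = $42 + $30 = $72
Option 2: A->2 + B->1 = $15 + $42 = $57
Min cost = min($72, $57) = $57

$57


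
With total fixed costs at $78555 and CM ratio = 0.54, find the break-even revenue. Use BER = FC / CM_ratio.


Formula: BER = Fixed Costs / Contribution Margin Ratio
BER = $78555 / 0.54
BER = $145472.22 (to the nearest cent)

$145472.22


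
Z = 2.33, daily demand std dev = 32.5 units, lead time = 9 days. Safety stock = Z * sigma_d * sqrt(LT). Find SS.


Formula: SS = z * sigma_d * sqrt(LT)
sqrt(LT) = sqrt(9) = 3.0
SS = 2.33 * 32.5 * 3.0
SS = 227.2 units

227.2 units


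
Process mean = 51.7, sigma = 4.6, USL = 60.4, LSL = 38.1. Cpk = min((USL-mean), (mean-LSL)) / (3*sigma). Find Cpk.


Cpu = (60.4 - 51.7) / (3 * 4.6) = 0.63
Cpl = (51.7 - 38.1) / (3 * 4.6) = 0.99
Cpk = min(0.63, 0.99) = 0.63

0.63


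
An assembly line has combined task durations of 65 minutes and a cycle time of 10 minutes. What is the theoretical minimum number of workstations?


Formula: N_min = ceil(Sum of Task Times / Cycle Time)
N_min = ceil(65 min / 10 min) = ceil(6.5)
N_min = 7 stations

7


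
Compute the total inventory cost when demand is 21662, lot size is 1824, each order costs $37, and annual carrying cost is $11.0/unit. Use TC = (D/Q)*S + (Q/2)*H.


TC = 21662/1824 * 37 + 1824/2 * 11.0

$10471.42


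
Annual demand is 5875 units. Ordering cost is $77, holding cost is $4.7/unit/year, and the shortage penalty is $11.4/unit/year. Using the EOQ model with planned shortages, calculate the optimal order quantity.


Formula: EOQ* = sqrt(2DS/H) * sqrt((H+P)/P)
Base EOQ = sqrt(2*5875*77/4.7) = 438.75 units
Correction = sqrt((4.7+11.4)/11.4) = 1.18839
EOQ* = 438.75 * 1.18839 = 521.4 units

521.4 units


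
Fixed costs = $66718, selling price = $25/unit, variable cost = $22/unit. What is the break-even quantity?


Formula: BEQ = Fixed Costs / (Price - Variable Cost)
Contribution margin = $25 - $22 = $3/unit
BEQ = ceil($66718 / $3/unit) = ceil(22239.33) = 22240 units

22240 units


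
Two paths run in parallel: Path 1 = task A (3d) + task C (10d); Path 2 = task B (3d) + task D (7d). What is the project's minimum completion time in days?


Path 1 = 3 + 10 = 13 days
Path 2 = 3 + 7 = 10 days
Duration = max(13, 10) = 13 days

13 days


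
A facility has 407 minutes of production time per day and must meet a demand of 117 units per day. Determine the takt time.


Formula: Takt Time = Available Production Time / Customer Demand
Takt = 407 min/day / 117 units/day
Takt = 3.48 min/unit

3.48 min/unit


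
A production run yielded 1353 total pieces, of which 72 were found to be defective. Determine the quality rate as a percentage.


Formula: Quality Rate = Good Pieces / Total Pieces * 100
Good pieces = 1353 - 72 = 1281
QR = 1281 / 1353 * 100 = 94.7%

94.7%


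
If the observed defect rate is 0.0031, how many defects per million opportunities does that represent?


DPMO = defect_rate * 1000000 = 0.0031 * 1000000

3100


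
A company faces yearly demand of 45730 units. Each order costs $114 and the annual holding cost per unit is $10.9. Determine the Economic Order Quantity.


Formula: EOQ = sqrt(2 * D * S / H)
Numerator: 2 * 45730 * 114 = 10426440
2DS/H = 10426440 / 10.9 = 956554.1
EOQ = sqrt(956554.1) = 978.0 units

978.0 units


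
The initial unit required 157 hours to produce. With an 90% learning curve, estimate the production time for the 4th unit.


Formula: T_n = T_1 * (learning_rate)^(log2(n)) where learning_rate = rate/100
Doublings = log2(4) = 2
T_n = 157 * 0.9^2
T_n = 157 * 0.81 = 127.2 hours

127.2 hours


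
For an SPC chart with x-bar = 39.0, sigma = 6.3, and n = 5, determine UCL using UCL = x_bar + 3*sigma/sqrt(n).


UCL = 39.0 + 3 * 6.3 / sqrt(5)

47.45


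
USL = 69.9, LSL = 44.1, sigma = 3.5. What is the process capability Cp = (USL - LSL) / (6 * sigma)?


Cp = (69.9 - 44.1) / (6 * 3.5)

1.23


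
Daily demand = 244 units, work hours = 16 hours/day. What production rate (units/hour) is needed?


Formula: Production Rate = Daily Demand / Available Hours
Rate = 244 units/day / 16 hours/day
Rate = 15.3 units/hour

15.3 units/hour


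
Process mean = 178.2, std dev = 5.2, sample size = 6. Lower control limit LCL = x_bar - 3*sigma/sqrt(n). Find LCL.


LCL = 178.2 - 3 * 5.2 / sqrt(6)

171.83


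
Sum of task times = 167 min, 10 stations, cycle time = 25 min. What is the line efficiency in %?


Formula: Efficiency = Sum of Task Times / (N_stations * CT) * 100
Total station capacity = 10 stations * 25 min = 250 min
Efficiency = 167 / 250 * 100 = 66.8%

66.8%


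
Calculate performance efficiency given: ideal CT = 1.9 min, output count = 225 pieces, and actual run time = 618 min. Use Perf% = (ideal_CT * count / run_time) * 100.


Formula: Performance = (Ideal CT * Total Count) / Run Time * 100
Ideal output time = 1.9 * 225 = 427.5 min
Performance = 427.5 / 618 * 100 = 69.2%

69.2%


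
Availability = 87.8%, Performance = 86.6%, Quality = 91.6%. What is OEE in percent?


Formula: OEE = Availability * Performance * Quality / 10000
A * P = 87.8% * 86.6% / 100 = 76.03%
OEE = 76.03% * 91.6% / 100 = 69.6%

69.6%


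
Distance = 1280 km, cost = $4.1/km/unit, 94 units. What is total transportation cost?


TC = dist * cost * units = 1280 * 4.1 * 94 = $493312.00

$493312.00


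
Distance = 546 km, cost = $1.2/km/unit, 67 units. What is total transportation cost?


TC = dist * cost * units = 546 * 1.2 * 67 = $43898.40

$43898.40


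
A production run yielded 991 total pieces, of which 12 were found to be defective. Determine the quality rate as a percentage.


Formula: Quality Rate = Good Pieces / Total Pieces * 100
Good pieces = 991 - 12 = 979
QR = 979 / 991 * 100 = 98.8%

98.8%


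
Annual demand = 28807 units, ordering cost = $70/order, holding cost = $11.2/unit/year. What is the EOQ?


Formula: EOQ = sqrt(2 * D * S / H)
Numerator: 2 * 28807 * 70 = 4032980
2DS/H = 4032980 / 11.2 = 360087.5
EOQ = sqrt(360087.5) = 600.1 units

600.1 units


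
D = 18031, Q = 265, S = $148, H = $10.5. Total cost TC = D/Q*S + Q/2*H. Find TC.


TC = 18031/265 * 148 + 265/2 * 10.5

$11461.39


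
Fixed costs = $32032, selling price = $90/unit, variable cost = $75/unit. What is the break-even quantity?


Formula: BEQ = Fixed Costs / (Price - Variable Cost)
Contribution margin = $90 - $75 = $15/unit
BEQ = ceil($32032 / $15/unit) = ceil(2135.47) = 2136 units

2136 units


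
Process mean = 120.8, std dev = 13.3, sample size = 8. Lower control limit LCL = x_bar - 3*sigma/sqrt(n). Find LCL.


LCL = 120.8 - 3 * 13.3 / sqrt(8)

106.69


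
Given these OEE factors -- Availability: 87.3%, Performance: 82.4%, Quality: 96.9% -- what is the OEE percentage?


Formula: OEE = Availability * Performance * Quality / 10000
A * P = 87.3% * 82.4% / 100 = 71.94%
OEE = 71.94% * 96.9% / 100 = 69.7%

69.7%


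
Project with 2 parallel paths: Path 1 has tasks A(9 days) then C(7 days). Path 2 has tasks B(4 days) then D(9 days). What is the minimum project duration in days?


Path 1 = 9 + 7 = 16 days
Path 2 = 4 + 9 = 13 days
Duration = max(16, 13) = 16 days

16 days


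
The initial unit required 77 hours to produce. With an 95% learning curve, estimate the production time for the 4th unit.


Formula: T_n = T_1 * (learning_rate)^(log2(n)) where learning_rate = rate/100
Doublings = log2(4) = 2
T_n = 77 * 0.95^2
T_n = 77 * 0.9025 = 69.5 hours

69.5 hours


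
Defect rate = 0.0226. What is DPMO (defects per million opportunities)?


DPMO = defect_rate * 1000000 = 0.0226 * 1000000

22600


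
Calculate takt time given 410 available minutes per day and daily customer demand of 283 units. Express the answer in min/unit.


Formula: Takt Time = Available Production Time / Customer Demand
Takt = 410 min/day / 283 units/day
Takt = 1.45 min/unit

1.45 min/unit


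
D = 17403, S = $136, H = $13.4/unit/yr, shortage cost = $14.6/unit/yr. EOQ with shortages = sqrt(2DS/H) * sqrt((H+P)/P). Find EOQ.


Formula: EOQ* = sqrt(2DS/H) * sqrt((H+P)/P)
Base EOQ = sqrt(2*17403*136/13.4) = 594.35 units
Correction = sqrt((13.4+14.6)/14.6) = 1.38485
EOQ* = 594.35 * 1.38485 = 823.1 units

823.1 units


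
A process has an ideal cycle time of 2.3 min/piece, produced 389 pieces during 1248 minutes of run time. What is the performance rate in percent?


Formula: Performance = (Ideal CT * Total Count) / Run Time * 100
Ideal output time = 2.3 * 389 = 894.7 min
Performance = 894.7 / 1248 * 100 = 71.7%

71.7%


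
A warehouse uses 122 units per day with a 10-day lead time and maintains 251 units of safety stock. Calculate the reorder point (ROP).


Formula: ROP = (Daily Demand * Lead Time) + Safety Stock
Demand during lead time = 122 * 10 = 1220 units
ROP = 1220 + 251 = 1471 units

1471 units


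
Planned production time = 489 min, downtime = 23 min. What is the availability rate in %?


Formula: Availability = (Planned Time - Downtime) / Planned Time * 100
Uptime = 489 - 23 = 466 min
Availability = 466 / 489 * 100 = 95.3%

95.3%
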